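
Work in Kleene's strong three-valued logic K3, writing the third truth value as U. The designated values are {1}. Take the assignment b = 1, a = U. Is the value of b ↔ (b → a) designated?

b → a = 1 → U = U  [¬1 ∨ U]
b ↔ (b → a) = 1 ↔ U = U
U ∉ {1}.

No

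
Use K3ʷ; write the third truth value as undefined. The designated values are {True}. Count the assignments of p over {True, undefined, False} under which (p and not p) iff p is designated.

p=True: False ·
p=undefined: undefined ·
p=False: True ✓

1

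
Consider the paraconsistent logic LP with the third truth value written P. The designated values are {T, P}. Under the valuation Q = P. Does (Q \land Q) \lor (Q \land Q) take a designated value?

Yes

Q \land Q = P \land P = P
Q \land Q = P \land P = P
(Q \land Q) \lor (Q \land Q) = P \lor P = P
P ∈ {T, P}.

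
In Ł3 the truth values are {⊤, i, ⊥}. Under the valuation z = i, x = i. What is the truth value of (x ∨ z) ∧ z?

i

x ∨ z = i ∨ i = i
(x ∨ z) ∧ z = i ∧ i = i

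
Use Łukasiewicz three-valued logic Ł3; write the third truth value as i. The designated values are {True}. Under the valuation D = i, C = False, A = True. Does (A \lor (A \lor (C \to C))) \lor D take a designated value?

Yes

C \to C = False \to False = True
A \lor (C \to C) = True \lor True = True
A \lor (A \lor (C \to C)) = True \lor True = True
(A \lor (A \lor (C \to C))) \lor D = True \lor i = True
True ∈ {True}.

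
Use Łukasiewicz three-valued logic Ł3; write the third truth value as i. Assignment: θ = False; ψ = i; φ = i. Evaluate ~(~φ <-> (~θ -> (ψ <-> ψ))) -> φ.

True

~φ = ~i = i
~θ = ~False = True
ψ <-> ψ = i <-> i = True  [1 − |½−½|]
~θ -> (ψ <-> ψ) = True -> True = True
~φ <-> (~θ -> (ψ <-> ψ)) = i <-> True = i
~(~φ <-> (~θ -> (ψ <-> ψ))) = ~i = i
~(~φ <-> (~θ -> (ψ <-> ψ))) -> φ = i -> i = True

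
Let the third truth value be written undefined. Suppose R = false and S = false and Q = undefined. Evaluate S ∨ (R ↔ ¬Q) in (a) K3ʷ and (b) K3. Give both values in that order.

undefined; undefined

In K3ʷ: ¬Q = ¬undefined = undefined
R ↔ ¬Q = false ↔ undefined = undefined
S ∨ (R ↔ ¬Q) = false ∨ undefined = undefined
In K3: ¬Q = ¬undefined = undefined
R ↔ ¬Q = false ↔ undefined = undefined
S ∨ (R ↔ ¬Q) = false ∨ undefined = undefined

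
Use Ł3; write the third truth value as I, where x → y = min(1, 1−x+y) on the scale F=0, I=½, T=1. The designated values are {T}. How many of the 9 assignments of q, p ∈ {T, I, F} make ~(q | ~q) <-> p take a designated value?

Designated under: (q=T, p=F); (q=I, p=I); (q=F, p=F).

3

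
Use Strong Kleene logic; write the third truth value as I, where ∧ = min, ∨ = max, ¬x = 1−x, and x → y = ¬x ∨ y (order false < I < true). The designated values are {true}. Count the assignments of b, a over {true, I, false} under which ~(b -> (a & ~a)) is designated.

Designated under: (b=true, a=true); (b=true, a=false).

2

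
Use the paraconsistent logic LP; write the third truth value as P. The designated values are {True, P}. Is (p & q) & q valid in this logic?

Countermodel: p=True, q=False gives False, which is not designated.

No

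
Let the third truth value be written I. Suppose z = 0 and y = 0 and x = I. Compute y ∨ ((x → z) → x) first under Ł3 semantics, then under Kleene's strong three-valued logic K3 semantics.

In Ł3: x → z = I → 0 = I  [min(1, 1−½+0)]
(x → z) → x = I → I = 1
y ∨ ((x → z) → x) = 0 ∨ 1 = 1
In Kleene's strong three-valued logic K3: x → z = I → 0 = I
(x → z) → x = I → I = I
y ∨ ((x → z) → x) = 0 ∨ I = I
They differ because Ł3 and Kleene's strong three-valued logic K3 treat I differently under implication.

1; I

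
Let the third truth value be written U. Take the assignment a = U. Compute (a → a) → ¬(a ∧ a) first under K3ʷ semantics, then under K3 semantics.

In K3ʷ: a → a = U → U = U  [any arg is the third value ⇒ result is the third value]
a ∧ a = U ∧ U = U
¬(a ∧ a) = ¬U = U
(a → a) → ¬(a ∧ a) = U → U = U
In K3: a → a = U → U = U  [¬U ∨ U]
a ∧ a = U ∧ U = U
¬(a ∧ a) = ¬U = U
(a → a) → ¬(a ∧ a) = U → U = U

U; U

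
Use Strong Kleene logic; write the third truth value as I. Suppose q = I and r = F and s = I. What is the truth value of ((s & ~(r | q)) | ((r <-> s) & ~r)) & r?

F

r | q = F | I = I
~(r | q) = ~I = I
s & ~(r | q) = I & I = I
r <-> s = F <-> I = I
~r = ~F = T
(r <-> s) & ~r = I & T = I
(s & ~(r | q)) | ((r <-> s) & ~r) = I | I = I
((s & ~(r | q)) | ((r <-> s) & ~r)) & r = I & F = F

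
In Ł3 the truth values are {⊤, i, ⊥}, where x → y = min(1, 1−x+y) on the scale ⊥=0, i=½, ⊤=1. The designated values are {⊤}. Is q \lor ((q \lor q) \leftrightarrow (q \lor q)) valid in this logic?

Yes

Every assignment of q over {⊤, i, ⊥} gives a value in {⊤}.
In particular, with q=i: q \lor ((q \lor q) \leftrightarrow (q \lor q)) = ⊤.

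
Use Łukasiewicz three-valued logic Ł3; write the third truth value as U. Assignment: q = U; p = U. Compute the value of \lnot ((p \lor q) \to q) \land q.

p \lor q = U \lor U = U
(p \lor q) \to q = U \to U = ⊤
\lnot ((p \lor q) \to q) = \lnot ⊤ = ⊥
\lnot ((p \lor q) \to q) \land q = ⊥ \land U = ⊥

⊥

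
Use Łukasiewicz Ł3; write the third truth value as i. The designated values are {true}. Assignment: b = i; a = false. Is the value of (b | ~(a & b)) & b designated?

a & b = false & i = false
~(a & b) = ~false = true
b | ~(a & b) = i | true = true
(b | ~(a & b)) & b = true & i = i
i ∉ {true}.

No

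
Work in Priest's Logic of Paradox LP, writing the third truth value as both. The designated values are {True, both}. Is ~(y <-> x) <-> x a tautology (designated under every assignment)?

No

Countermodel: y=True, x=True gives False, which is not designated.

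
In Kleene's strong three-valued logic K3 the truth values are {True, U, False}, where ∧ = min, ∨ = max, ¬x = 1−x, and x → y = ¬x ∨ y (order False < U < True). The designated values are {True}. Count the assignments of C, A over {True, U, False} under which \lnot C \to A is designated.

5

Of the 9 assignments, 5 give a value in {True}.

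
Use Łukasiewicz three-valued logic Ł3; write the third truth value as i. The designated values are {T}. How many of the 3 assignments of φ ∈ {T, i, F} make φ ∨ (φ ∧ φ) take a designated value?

1

φ=T: T ✓
φ=i: i ·
φ=F: F ·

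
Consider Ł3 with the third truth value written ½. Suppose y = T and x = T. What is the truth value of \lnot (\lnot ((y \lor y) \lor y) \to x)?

y \lor y = T \lor T = T
(y \lor y) \lor y = T \lor T = T
\lnot ((y \lor y) \lor y) = \lnot T = F
\lnot ((y \lor y) \lor y) \to x = F \to T = T
\lnot (\lnot ((y \lor y) \lor y) \to x) = \lnot T = F

F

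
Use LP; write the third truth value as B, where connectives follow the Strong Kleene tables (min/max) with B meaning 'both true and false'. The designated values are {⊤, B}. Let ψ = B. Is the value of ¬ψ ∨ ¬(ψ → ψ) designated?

Yes

¬ψ = ¬B = B
ψ → ψ = B → B = B  [¬B ∨ B]
¬(ψ → ψ) = ¬B = B
¬ψ ∨ ¬(ψ → ψ) = B ∨ B = B
B ∈ {⊤, B}.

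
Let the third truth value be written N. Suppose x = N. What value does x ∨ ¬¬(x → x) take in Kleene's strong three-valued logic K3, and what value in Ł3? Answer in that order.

In Kleene's strong three-valued logic K3: x → x = N → N = N  [¬N ∨ N]
¬(x → x) = ¬N = N
¬¬(x → x) = ¬N = N
x ∨ ¬¬(x → x) = N ∨ N = N
In Ł3: x → x = N → N = true
¬(x → x) = ¬true = false
¬¬(x → x) = ¬false = true
x ∨ ¬¬(x → x) = N ∨ true = true
They differ because Kleene's strong three-valued logic K3 and Ł3 treat N differently under implication.

N; true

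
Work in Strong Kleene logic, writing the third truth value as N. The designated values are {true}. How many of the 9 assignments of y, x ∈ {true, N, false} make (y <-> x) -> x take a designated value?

Designated under: (y=true, x=true); (y=true, x=false); (y=N, x=true); (y=false, x=true).

4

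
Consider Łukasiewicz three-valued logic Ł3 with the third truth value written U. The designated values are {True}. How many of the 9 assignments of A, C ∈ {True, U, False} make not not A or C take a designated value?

5

Of the 9 assignments, 5 give a value in {True}.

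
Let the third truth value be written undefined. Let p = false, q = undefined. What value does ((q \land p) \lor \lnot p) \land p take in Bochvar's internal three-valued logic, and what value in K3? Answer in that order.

In Bochvar's internal three-valued logic: q \land p = undefined \land false = undefined
\lnot p = \lnot false = true
(q \land p) \lor \lnot p = undefined \lor true = undefined
((q \land p) \lor \lnot p) \land p = undefined \land false = undefined
In K3: q \land p = undefined \land false = false
\lnot p = \lnot false = true
(q \land p) \lor \lnot p = false \lor true = true
((q \land p) \lor \lnot p) \land p = true \land false = false
They differ because Bochvar's internal three-valued logic and K3 treat undefined differently under the binary connectives.

undefined; false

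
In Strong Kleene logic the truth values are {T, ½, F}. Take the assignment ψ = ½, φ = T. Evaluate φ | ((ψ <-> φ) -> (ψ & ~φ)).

ψ <-> φ = ½ <-> T = ½
~φ = ~T = F
ψ & ~φ = ½ & F = F
(ψ <-> φ) -> (ψ & ~φ) = ½ -> F = ½
φ | ((ψ <-> φ) -> (ψ & ~φ)) = T | ½ = T

T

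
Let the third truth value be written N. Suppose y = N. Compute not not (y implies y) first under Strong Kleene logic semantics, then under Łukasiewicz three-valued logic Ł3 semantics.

N; 1

In Strong Kleene logic: y implies y = N implies N = N  [not N or N]
not (y implies y) = not N = N
not not (y implies y) = not N = N
In Łukasiewicz three-valued logic Ł3: y implies y = N implies N = 1
not (y implies y) = not 1 = 0
not not (y implies y) = not 0 = 1
They differ because Strong Kleene logic and Łukasiewicz three-valued logic Ł3 treat N differently under implication.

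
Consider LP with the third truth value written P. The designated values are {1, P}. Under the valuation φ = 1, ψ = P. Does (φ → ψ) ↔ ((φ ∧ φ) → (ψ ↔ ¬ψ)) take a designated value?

φ → ψ = 1 → P = P  [¬1 ∨ P]
φ ∧ φ = 1 ∧ 1 = 1
¬ψ = ¬P = P
ψ ↔ ¬ψ = P ↔ P = P
(φ ∧ φ) → (ψ ↔ ¬ψ) = 1 → P = P
(φ → ψ) ↔ ((φ ∧ φ) → (ψ ↔ ¬ψ)) = P ↔ P = P
P ∈ {1, P}.

Yes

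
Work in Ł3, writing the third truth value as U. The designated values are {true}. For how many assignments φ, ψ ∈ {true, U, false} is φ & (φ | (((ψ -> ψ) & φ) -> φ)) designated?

3

Designated under: (φ=true, ψ=true); (φ=true, ψ=U); (φ=true, ψ=false).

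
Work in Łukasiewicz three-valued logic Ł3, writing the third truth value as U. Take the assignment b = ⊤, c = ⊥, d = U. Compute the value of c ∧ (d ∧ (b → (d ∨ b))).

d ∨ b = U ∨ ⊤ = ⊤
b → (d ∨ b) = ⊤ → ⊤ = ⊤
d ∧ (b → (d ∨ b)) = U ∧ ⊤ = U
c ∧ (d ∧ (b → (d ∨ b))) = ⊥ ∧ U = ⊥

⊥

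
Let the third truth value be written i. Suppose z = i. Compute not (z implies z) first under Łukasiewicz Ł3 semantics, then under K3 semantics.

In Łukasiewicz Ł3: z implies z = i implies i = 1  [min(1, 1−½+½)]
not (z implies z) = not 1 = 0
In K3: z implies z = i implies i = i  [not i or i]
not (z implies z) = not i = i
They differ because Łukasiewicz Ł3 and K3 treat i differently under implication.

0; i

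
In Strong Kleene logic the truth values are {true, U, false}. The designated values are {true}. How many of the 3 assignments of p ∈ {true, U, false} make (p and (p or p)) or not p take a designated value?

p=true: true ✓
p=U: U ·
p=false: true ✓

2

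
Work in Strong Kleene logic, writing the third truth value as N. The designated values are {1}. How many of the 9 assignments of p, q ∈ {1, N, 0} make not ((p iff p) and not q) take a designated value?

Designated under: (p=1, q=1); (p=N, q=1); (p=0, q=1).

3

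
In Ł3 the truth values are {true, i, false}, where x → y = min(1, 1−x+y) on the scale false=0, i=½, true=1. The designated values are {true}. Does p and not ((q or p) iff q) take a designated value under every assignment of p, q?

Countermodel: p=true, q=true gives false, which is not designated.

No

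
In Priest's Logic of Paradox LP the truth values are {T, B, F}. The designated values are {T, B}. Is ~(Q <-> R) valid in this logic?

No

Countermodel: Q=T, R=T gives F, which is not designated.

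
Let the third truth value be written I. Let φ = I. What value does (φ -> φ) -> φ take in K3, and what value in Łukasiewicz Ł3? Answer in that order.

In K3: φ -> φ = I -> I = I  [~I | I]
(φ -> φ) -> φ = I -> I = I
In Łukasiewicz Ł3: φ -> φ = I -> I = ⊤  [min(1, 1−½+½)]
(φ -> φ) -> φ = ⊤ -> I = I

I; I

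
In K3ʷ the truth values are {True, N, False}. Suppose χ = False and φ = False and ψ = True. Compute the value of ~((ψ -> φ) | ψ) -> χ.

True

ψ -> φ = True -> False = False
(ψ -> φ) | ψ = False | True = True
~((ψ -> φ) | ψ) = ~True = False
~((ψ -> φ) | ψ) -> χ = False -> False = True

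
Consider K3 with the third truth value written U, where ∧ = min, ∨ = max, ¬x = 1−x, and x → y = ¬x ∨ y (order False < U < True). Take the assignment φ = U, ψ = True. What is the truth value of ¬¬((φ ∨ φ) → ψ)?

True

φ ∨ φ = U ∨ U = U
(φ ∨ φ) → ψ = U → True = True  [¬U ∨ True]
¬((φ ∨ φ) → ψ) = ¬True = False
¬¬((φ ∨ φ) → ψ) = ¬False = True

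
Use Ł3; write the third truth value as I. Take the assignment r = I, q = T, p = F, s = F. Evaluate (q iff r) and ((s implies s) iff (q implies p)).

q iff r = T iff I = I  [1 − |1−½|]
s implies s = F implies F = T
q implies p = T implies F = F
(s implies s) iff (q implies p) = T iff F = F
(q iff r) and ((s implies s) iff (q implies p)) = I and F = F

F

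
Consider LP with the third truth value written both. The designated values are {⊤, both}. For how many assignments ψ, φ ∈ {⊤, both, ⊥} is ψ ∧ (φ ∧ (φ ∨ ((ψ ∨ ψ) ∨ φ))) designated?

Designated under: (ψ=⊤, φ=⊤); (ψ=⊤, φ=both); (ψ=both, φ=⊤); (ψ=both, φ=both).

4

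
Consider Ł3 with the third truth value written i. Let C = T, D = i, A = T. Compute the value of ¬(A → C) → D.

A → C = T → T = T
¬(A → C) = ¬T = F
¬(A → C) → D = F → i = T

T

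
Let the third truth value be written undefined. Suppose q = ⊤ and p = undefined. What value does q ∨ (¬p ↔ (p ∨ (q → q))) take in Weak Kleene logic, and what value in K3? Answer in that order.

undefined; ⊤

In Weak Kleene logic: ¬p = ¬undefined = undefined
q → q = ⊤ → ⊤ = ⊤
p ∨ (q → q) = undefined ∨ ⊤ = undefined
¬p ↔ (p ∨ (q → q)) = undefined ↔ undefined = undefined
q ∨ (¬p ↔ (p ∨ (q → q))) = ⊤ ∨ undefined = undefined
In K3: ¬p = ¬undefined = undefined
q → q = ⊤ → ⊤ = ⊤
p ∨ (q → q) = undefined ∨ ⊤ = ⊤
¬p ↔ (p ∨ (q → q)) = undefined ↔ ⊤ = undefined
q ∨ (¬p ↔ (p ∨ (q → q))) = ⊤ ∨ undefined = ⊤
They differ because Weak Kleene logic and K3 treat undefined differently under the binary connectives.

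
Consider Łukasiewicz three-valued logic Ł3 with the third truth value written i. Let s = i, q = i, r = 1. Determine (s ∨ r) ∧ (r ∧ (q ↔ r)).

i

s ∨ r = i ∨ 1 = 1
q ↔ r = i ↔ 1 = i  [1 − |½−1|]
r ∧ (q ↔ r) = 1 ∧ i = i
(s ∨ r) ∧ (r ∧ (q ↔ r)) = 1 ∧ i = i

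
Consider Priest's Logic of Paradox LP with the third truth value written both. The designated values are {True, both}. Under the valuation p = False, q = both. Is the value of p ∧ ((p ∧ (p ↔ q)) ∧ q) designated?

p ↔ q = False ↔ both = both
p ∧ (p ↔ q) = False ∧ both = False
(p ∧ (p ↔ q)) ∧ q = False ∧ both = False
p ∧ ((p ∧ (p ↔ q)) ∧ q) = False ∧ False = False
False ∉ {True, both}.

No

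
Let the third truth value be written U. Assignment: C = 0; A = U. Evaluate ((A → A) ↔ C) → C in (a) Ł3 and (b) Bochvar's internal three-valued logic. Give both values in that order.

In Ł3: A → A = U → U = 1  [min(1, 1−½+½)]
(A → A) ↔ C = 1 ↔ 0 = 0
((A → A) ↔ C) → C = 0 → 0 = 1
In Bochvar's internal three-valued logic: A → A = U → U = U  [any arg is the third value ⇒ result is the third value]
(A → A) ↔ C = U ↔ 0 = U
((A → A) ↔ C) → C = U → 0 = U
They differ because Ł3 and Bochvar's internal three-valued logic treat U differently under the binary connectives.

1; U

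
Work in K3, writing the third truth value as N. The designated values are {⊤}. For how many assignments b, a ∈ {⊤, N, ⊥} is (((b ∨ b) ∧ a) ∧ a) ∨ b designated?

Designated under: (b=⊤, a=⊤); (b=⊤, a=N); (b=⊤, a=⊥).

3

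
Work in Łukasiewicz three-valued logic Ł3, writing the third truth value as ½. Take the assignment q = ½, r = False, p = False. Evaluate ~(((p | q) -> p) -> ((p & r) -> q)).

p | q = False | ½ = ½
(p | q) -> p = ½ -> False = ½  [min(1, 1−½+0)]
p & r = False & False = False
(p & r) -> q = False -> ½ = True
((p | q) -> p) -> ((p & r) -> q) = ½ -> True = True
~(((p | q) -> p) -> ((p & r) -> q)) = ~True = False

False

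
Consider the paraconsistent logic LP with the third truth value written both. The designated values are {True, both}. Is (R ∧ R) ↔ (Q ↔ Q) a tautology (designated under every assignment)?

No

Countermodel: R=False, Q=True gives False, which is not designated.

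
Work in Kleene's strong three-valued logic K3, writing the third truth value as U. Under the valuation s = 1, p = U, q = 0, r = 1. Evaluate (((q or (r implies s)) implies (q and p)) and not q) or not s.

r implies s = 1 implies 1 = 1
q or (r implies s) = 0 or 1 = 1
q and p = 0 and U = 0
(q or (r implies s)) implies (q and p) = 1 implies 0 = 0
not q = not 0 = 1
((q or (r implies s)) implies (q and p)) and not q = 0 and 1 = 0
not s = not 1 = 0
(((q or (r implies s)) implies (q and p)) and not q) or not s = 0 or 0 = 0

0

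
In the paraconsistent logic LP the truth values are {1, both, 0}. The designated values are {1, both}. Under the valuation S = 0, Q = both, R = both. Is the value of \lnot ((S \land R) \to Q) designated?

S \land R = 0 \land both = 0
(S \land R) \to Q = 0 \to both = 1  [\lnot 0 \lor both]
\lnot ((S \land R) \to Q) = \lnot 1 = 0
0 ∉ {1, both}.

No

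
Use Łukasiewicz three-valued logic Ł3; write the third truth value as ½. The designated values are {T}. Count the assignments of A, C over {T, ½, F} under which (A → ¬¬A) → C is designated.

3

Designated under: (A=T, C=T); (A=½, C=T); (A=F, C=T).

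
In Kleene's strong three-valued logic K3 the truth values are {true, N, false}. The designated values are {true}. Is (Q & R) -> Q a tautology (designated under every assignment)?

Countermodel: Q=N, R=true gives N, which is not designated.

No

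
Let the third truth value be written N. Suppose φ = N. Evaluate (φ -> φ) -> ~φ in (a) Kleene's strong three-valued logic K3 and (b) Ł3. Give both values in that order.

In Kleene's strong three-valued logic K3: φ -> φ = N -> N = N
~φ = ~N = N
(φ -> φ) -> ~φ = N -> N = N
In Ł3: φ -> φ = N -> N = 1  [min(1, 1−½+½)]
~φ = ~N = N
(φ -> φ) -> ~φ = 1 -> N = N

N; N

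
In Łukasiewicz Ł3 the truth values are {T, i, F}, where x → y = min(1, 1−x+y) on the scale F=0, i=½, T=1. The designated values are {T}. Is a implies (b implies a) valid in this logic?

Every assignment of a, b over {T, i, F} gives a value in {T}.
In particular, with a=i, b=i: a implies (b implies a) = T.

Yes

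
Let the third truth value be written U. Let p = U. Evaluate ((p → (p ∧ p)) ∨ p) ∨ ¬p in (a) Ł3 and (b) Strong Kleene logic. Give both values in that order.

In Ł3: p ∧ p = U ∧ U = U
p → (p ∧ p) = U → U = ⊤
(p → (p ∧ p)) ∨ p = ⊤ ∨ U = ⊤
¬p = ¬U = U
((p → (p ∧ p)) ∨ p) ∨ ¬p = ⊤ ∨ U = ⊤
In Strong Kleene logic: p ∧ p = U ∧ U = U
p → (p ∧ p) = U → U = U
(p → (p ∧ p)) ∨ p = U ∨ U = U
¬p = ¬U = U
((p → (p ∧ p)) ∨ p) ∨ ¬p = U ∨ U = U
They differ because Ł3 and Strong Kleene logic treat U differently under implication.

⊤; U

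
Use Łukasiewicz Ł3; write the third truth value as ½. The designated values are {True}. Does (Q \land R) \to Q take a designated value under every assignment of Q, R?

Every assignment of Q, R over {True, ½, False} gives a value in {True}.
In particular, with Q=½, R=½: (Q \land R) \to Q = True.

Yes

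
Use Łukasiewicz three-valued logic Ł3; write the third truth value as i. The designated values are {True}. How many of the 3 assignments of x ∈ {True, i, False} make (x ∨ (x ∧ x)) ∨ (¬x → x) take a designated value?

x=True: True ✓
x=i: True ✓
x=False: False ·

2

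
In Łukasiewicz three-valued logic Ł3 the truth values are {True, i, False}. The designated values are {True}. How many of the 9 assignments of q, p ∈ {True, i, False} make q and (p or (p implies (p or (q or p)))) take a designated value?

Designated under: (q=True, p=True); (q=True, p=i); (q=True, p=False).

3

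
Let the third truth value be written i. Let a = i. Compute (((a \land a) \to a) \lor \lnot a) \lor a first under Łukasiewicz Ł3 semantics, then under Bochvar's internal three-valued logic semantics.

In Łukasiewicz Ł3: a \land a = i \land i = i
(a \land a) \to a = i \to i = true  [min(1, 1−½+½)]
\lnot a = \lnot i = i
((a \land a) \to a) \lor \lnot a = true \lor i = true
(((a \land a) \to a) \lor \lnot a) \lor a = true \lor i = true
In Bochvar's internal three-valued logic: a \land a = i \land i = i
(a \land a) \to a = i \to i = i
\lnot a = \lnot i = i
((a \land a) \to a) \lor \lnot a = i \lor i = i
(((a \land a) \to a) \lor \lnot a) \lor a = i \lor i = i
They differ because Łukasiewicz Ł3 and Bochvar's internal three-valued logic treat i differently under the binary connectives.

true; i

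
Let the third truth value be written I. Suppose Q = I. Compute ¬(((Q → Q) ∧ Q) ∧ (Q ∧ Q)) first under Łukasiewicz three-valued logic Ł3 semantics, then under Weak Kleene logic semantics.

In Łukasiewicz three-valued logic Ł3: Q → Q = I → I = True
(Q → Q) ∧ Q = True ∧ I = I
Q ∧ Q = I ∧ I = I
((Q → Q) ∧ Q) ∧ (Q ∧ Q) = I ∧ I = I
¬(((Q → Q) ∧ Q) ∧ (Q ∧ Q)) = ¬I = I
In Weak Kleene logic: Q → Q = I → I = I  [any arg is the third value ⇒ result is the third value]
(Q → Q) ∧ Q = I ∧ I = I
Q ∧ Q = I ∧ I = I
((Q → Q) ∧ Q) ∧ (Q ∧ Q) = I ∧ I = I
¬(((Q → Q) ∧ Q) ∧ (Q ∧ Q)) = ¬I = I

I; I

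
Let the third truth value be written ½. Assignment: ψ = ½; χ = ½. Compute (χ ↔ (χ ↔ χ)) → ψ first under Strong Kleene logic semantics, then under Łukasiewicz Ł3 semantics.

½; T

In Strong Kleene logic: χ ↔ χ = ½ ↔ ½ = ½
χ ↔ (χ ↔ χ) = ½ ↔ ½ = ½
(χ ↔ (χ ↔ χ)) → ψ = ½ → ½ = ½  [¬½ ∨ ½]
In Łukasiewicz Ł3: χ ↔ χ = ½ ↔ ½ = T
χ ↔ (χ ↔ χ) = ½ ↔ T = ½
(χ ↔ (χ ↔ χ)) → ψ = ½ → ½ = T
They differ because Strong Kleene logic and Łukasiewicz Ł3 treat ½ differently under implication.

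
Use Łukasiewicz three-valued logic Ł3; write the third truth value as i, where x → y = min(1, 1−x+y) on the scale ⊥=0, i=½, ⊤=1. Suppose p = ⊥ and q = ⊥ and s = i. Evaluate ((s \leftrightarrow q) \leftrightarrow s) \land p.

⊥

s \leftrightarrow q = i \leftrightarrow ⊥ = i  [1 − |½−0|]
(s \leftrightarrow q) \leftrightarrow s = i \leftrightarrow i = ⊤
((s \leftrightarrow q) \leftrightarrow s) \land p = ⊤ \land ⊥ = ⊥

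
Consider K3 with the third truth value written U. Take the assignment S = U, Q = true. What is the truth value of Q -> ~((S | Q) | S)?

S | Q = U | true = true
(S | Q) | S = true | U = true
~((S | Q) | S) = ~true = false
Q -> ~((S | Q) | S) = true -> false = false

false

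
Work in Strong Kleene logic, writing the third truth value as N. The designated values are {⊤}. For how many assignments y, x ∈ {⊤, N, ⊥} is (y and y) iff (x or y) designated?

4

Designated under: (y=⊤, x=⊤); (y=⊤, x=N); (y=⊤, x=⊥); (y=⊥, x=⊥).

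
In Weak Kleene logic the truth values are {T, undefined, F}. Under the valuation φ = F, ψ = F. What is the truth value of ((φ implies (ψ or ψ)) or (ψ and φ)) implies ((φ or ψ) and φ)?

F

ψ or ψ = F or F = F
φ implies (ψ or ψ) = F implies F = T
ψ and φ = F and F = F
(φ implies (ψ or ψ)) or (ψ and φ) = T or F = T
φ or ψ = F or F = F
(φ or ψ) and φ = F and F = F
((φ implies (ψ or ψ)) or (ψ and φ)) implies ((φ or ψ) and φ) = T implies F = F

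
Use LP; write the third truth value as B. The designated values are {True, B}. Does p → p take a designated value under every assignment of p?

Every assignment of p over {True, B, False} gives a value in {True, B}.
In particular, with p=B: p → p = B.

Yes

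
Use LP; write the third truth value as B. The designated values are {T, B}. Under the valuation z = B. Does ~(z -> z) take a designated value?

Yes

z -> z = B -> B = B  [~B | B]
~(z -> z) = ~B = B
B ∈ {T, B}.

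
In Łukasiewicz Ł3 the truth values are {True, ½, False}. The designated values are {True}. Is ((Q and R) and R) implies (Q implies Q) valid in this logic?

Every assignment of Q, R over {True, ½, False} gives a value in {True}.
In particular, with Q=½, R=½: ((Q and R) and R) implies (Q implies Q) = True.

Yes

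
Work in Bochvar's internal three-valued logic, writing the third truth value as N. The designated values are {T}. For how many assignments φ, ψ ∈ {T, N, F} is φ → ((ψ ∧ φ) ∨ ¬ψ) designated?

4

Designated under: (φ=T, ψ=T); (φ=T, ψ=F); (φ=F, ψ=T); (φ=F, ψ=F).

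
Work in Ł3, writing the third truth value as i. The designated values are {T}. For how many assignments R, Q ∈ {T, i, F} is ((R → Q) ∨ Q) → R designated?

Designated under: (R=T, Q=T); (R=T, Q=i); (R=T, Q=F); (R=i, Q=F).

4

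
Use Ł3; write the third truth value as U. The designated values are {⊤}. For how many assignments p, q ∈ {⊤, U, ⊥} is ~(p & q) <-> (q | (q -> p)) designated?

4

Designated under: (p=⊤, q=⊥); (p=U, q=⊥); (p=⊥, q=⊤); (p=⊥, q=⊥).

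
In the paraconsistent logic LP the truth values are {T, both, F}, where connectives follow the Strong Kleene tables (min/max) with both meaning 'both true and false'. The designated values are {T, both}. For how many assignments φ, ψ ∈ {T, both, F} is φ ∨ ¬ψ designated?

8

Of the 9 assignments, 8 give a value in {T, both}.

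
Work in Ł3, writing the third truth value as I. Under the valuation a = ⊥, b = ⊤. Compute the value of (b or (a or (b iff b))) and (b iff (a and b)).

b iff b = ⊤ iff ⊤ = ⊤
a or (b iff b) = ⊥ or ⊤ = ⊤
b or (a or (b iff b)) = ⊤ or ⊤ = ⊤
a and b = ⊥ and ⊤ = ⊥
b iff (a and b) = ⊤ iff ⊥ = ⊥
(b or (a or (b iff b))) and (b iff (a and b)) = ⊤ and ⊥ = ⊥

⊥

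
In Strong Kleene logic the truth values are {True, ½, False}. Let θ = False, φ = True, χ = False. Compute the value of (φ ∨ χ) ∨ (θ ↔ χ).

φ ∨ χ = True ∨ False = True
θ ↔ χ = False ↔ False = True
(φ ∨ χ) ∨ (θ ↔ χ) = True ∨ True = True

True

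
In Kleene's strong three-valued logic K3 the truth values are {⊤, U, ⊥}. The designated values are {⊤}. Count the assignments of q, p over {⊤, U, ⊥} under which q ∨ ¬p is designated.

5

Of the 9 assignments, 5 give a value in {⊤}.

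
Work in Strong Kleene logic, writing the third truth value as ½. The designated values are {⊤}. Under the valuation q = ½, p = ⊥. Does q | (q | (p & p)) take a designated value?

No

p & p = ⊥ & ⊥ = ⊥
q | (p & p) = ½ | ⊥ = ½
q | (q | (p & p)) = ½ | ½ = ½
½ ∉ {⊤}.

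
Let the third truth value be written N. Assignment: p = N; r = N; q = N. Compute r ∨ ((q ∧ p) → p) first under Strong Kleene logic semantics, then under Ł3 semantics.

N; ⊤

In Strong Kleene logic: q ∧ p = N ∧ N = N
(q ∧ p) → p = N → N = N  [¬N ∨ N]
r ∨ ((q ∧ p) → p) = N ∨ N = N
In Ł3: q ∧ p = N ∧ N = N
(q ∧ p) → p = N → N = ⊤  [min(1, 1−½+½)]
r ∨ ((q ∧ p) → p) = N ∨ ⊤ = ⊤
They differ because Strong Kleene logic and Ł3 treat N differently under implication.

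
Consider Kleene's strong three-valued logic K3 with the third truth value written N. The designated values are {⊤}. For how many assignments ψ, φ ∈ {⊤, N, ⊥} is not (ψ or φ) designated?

1

Designated under: (ψ=⊥, φ=⊥).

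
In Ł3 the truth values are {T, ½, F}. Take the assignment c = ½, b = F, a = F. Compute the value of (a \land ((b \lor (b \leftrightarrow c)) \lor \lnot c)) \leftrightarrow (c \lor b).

b \leftrightarrow c = F \leftrightarrow ½ = ½  [1 − |0−½|]
b \lor (b \leftrightarrow c) = F \lor ½ = ½
\lnot c = \lnot ½ = ½
(b \lor (b \leftrightarrow c)) \lor \lnot c = ½ \lor ½ = ½
a \land ((b \lor (b \leftrightarrow c)) \lor \lnot c) = F \land ½ = F
c \lor b = ½ \lor F = ½
(a \land ((b \lor (b \leftrightarrow c)) \lor \lnot c)) \leftrightarrow (c \lor b) = F \leftrightarrow ½ = ½

½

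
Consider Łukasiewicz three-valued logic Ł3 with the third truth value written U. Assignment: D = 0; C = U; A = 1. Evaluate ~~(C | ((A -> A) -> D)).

A -> A = 1 -> 1 = 1
(A -> A) -> D = 1 -> 0 = 0
C | ((A -> A) -> D) = U | 0 = U
~(C | ((A -> A) -> D)) = ~U = U
~~(C | ((A -> A) -> D)) = ~U = U

U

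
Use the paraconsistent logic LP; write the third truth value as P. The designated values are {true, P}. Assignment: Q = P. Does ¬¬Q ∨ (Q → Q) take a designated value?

¬Q = ¬P = P
¬¬Q = ¬P = P
Q → Q = P → P = P  [¬P ∨ P]
¬¬Q ∨ (Q → Q) = P ∨ P = P
P ∈ {true, P}.

Yes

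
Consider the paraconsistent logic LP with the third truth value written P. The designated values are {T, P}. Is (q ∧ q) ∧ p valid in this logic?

Countermodel: q=T, p=F gives F, which is not designated.

No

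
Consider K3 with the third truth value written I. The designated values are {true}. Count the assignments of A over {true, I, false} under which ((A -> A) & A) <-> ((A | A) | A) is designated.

A=true: true ✓
A=I: I ·
A=false: true ✓

2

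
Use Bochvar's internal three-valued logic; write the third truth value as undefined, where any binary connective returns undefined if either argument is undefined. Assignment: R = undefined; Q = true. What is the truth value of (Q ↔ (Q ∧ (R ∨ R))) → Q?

R ∨ R = undefined ∨ undefined = undefined
Q ∧ (R ∨ R) = true ∧ undefined = undefined
Q ↔ (Q ∧ (R ∨ R)) = true ↔ undefined = undefined
(Q ↔ (Q ∧ (R ∨ R))) → Q = undefined → true = undefined

undefined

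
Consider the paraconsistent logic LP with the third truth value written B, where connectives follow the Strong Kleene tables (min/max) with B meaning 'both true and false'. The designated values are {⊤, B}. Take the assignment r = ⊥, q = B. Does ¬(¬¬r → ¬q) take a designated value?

¬r = ¬⊥ = ⊤
¬¬r = ¬⊤ = ⊥
¬q = ¬B = B
¬¬r → ¬q = ⊥ → B = ⊤  [¬⊥ ∨ B]
¬(¬¬r → ¬q) = ¬⊤ = ⊥
⊥ ∉ {⊤, B}.

No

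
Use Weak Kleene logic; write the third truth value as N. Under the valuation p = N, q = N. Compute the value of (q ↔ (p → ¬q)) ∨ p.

N

¬q = ¬N = N
p → ¬q = N → N = N
q ↔ (p → ¬q) = N ↔ N = N
(q ↔ (p → ¬q)) ∨ p = N ∨ N = N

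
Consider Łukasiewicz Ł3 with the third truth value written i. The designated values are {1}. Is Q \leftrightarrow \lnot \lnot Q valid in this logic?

Every assignment of Q over {1, i, 0} gives a value in {1}.
In particular, with Q=i: Q \leftrightarrow \lnot \lnot Q = 1.

Yes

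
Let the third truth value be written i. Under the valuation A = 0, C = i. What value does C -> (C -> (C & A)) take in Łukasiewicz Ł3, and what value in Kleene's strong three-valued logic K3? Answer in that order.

1; i

In Łukasiewicz Ł3: C & A = i & 0 = 0
C -> (C & A) = i -> 0 = i  [min(1, 1−½+0)]
C -> (C -> (C & A)) = i -> i = 1
In Kleene's strong three-valued logic K3: C & A = i & 0 = 0
C -> (C & A) = i -> 0 = i  [~i | 0]
C -> (C -> (C & A)) = i -> i = i
They differ because Łukasiewicz Ł3 and Kleene's strong three-valued logic K3 treat i differently under implication.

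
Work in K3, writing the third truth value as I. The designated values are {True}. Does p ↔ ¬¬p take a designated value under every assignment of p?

Countermodel: p=I gives I, which is not designated.

No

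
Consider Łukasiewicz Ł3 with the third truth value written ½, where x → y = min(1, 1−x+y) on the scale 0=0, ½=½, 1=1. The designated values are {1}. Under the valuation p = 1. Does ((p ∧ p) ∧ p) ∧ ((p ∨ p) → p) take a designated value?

Yes

p ∧ p = 1 ∧ 1 = 1
(p ∧ p) ∧ p = 1 ∧ 1 = 1
p ∨ p = 1 ∨ 1 = 1
(p ∨ p) → p = 1 → 1 = 1
((p ∧ p) ∧ p) ∧ ((p ∨ p) → p) = 1 ∧ 1 = 1
1 ∈ {1}.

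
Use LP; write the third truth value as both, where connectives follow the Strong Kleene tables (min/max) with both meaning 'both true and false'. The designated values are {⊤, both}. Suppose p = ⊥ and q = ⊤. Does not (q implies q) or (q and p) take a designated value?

No

q implies q = ⊤ implies ⊤ = ⊤
not (q implies q) = not ⊤ = ⊥
q and p = ⊤ and ⊥ = ⊥
not (q implies q) or (q and p) = ⊥ or ⊥ = ⊥
⊥ ∉ {⊤, both}.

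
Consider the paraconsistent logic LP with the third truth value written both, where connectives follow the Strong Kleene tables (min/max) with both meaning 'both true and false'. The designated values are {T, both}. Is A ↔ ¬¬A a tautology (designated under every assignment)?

Every assignment of A over {T, both, F} gives a value in {T, both}.
In particular, with A=both: A ↔ ¬¬A = both.

Yes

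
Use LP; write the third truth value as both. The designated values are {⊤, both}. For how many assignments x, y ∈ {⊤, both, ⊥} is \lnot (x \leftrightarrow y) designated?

7

Of the 9 assignments, 7 give a value in {⊤, both}.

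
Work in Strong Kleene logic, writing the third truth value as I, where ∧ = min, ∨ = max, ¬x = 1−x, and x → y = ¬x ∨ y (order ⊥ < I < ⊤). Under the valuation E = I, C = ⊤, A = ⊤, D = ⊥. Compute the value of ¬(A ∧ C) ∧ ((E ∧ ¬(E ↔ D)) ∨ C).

A ∧ C = ⊤ ∧ ⊤ = ⊤
¬(A ∧ C) = ¬⊤ = ⊥
E ↔ D = I ↔ ⊥ = I
¬(E ↔ D) = ¬I = I
E ∧ ¬(E ↔ D) = I ∧ I = I
(E ∧ ¬(E ↔ D)) ∨ C = I ∨ ⊤ = ⊤
¬(A ∧ C) ∧ ((E ∧ ¬(E ↔ D)) ∨ C) = ⊥ ∧ ⊤ = ⊥

⊥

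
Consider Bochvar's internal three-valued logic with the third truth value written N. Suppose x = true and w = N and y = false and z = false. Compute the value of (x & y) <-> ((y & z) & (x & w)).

N

x & y = true & false = false
y & z = false & false = false
x & w = true & N = N
(y & z) & (x & w) = false & N = N
(x & y) <-> ((y & z) & (x & w)) = false <-> N = N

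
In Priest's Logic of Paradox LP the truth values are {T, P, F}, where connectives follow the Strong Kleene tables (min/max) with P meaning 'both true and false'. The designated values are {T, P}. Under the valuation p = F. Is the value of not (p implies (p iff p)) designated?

p iff p = F iff F = T
p implies (p iff p) = F implies T = T
not (p implies (p iff p)) = not T = F
F ∉ {T, P}.

No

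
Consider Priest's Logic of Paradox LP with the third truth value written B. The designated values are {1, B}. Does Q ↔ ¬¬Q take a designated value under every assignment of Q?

Every assignment of Q over {1, B, 0} gives a value in {1, B}.
In particular, with Q=B: Q ↔ ¬¬Q = B.

Yes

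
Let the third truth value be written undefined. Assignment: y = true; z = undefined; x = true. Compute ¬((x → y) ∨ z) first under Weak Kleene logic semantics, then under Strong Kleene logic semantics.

undefined; false

In Weak Kleene logic: x → y = true → true = true
(x → y) ∨ z = true ∨ undefined = undefined
¬((x → y) ∨ z) = ¬undefined = undefined
In Strong Kleene logic: x → y = true → true = true
(x → y) ∨ z = true ∨ undefined = true
¬((x → y) ∨ z) = ¬true = false
They differ because Weak Kleene logic and Strong Kleene logic treat undefined differently under the binary connectives.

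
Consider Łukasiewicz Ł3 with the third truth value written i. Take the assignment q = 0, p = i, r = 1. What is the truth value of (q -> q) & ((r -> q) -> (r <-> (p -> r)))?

1

q -> q = 0 -> 0 = 1
r -> q = 1 -> 0 = 0
p -> r = i -> 1 = 1  [min(1, 1−½+1)]
r <-> (p -> r) = 1 <-> 1 = 1
(r -> q) -> (r <-> (p -> r)) = 0 -> 1 = 1
(q -> q) & ((r -> q) -> (r <-> (p -> r))) = 1 & 1 = 1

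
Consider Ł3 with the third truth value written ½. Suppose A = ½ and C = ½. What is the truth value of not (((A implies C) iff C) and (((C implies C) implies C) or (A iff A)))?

A implies C = ½ implies ½ = ⊤
(A implies C) iff C = ⊤ iff ½ = ½
C implies C = ½ implies ½ = ⊤
(C implies C) implies C = ⊤ implies ½ = ½
A iff A = ½ iff ½ = ⊤
((C implies C) implies C) or (A iff A) = ½ or ⊤ = ⊤
((A implies C) iff C) and (((C implies C) implies C) or (A iff A)) = ½ and ⊤ = ½
not (((A implies C) iff C) and (((C implies C) implies C) or (A iff A))) = not ½ = ½

½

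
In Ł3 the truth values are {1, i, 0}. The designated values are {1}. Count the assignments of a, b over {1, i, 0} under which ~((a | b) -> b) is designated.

Designated under: (a=1, b=0).

1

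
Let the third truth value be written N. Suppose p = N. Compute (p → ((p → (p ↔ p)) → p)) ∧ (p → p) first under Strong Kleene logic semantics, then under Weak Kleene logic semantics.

In Strong Kleene logic: p ↔ p = N ↔ N = N
p → (p ↔ p) = N → N = N  [¬N ∨ N]
(p → (p ↔ p)) → p = N → N = N
p → ((p → (p ↔ p)) → p) = N → N = N
p → p = N → N = N
(p → ((p → (p ↔ p)) → p)) ∧ (p → p) = N ∧ N = N
In Weak Kleene logic: p ↔ p = N ↔ N = N
p → (p ↔ p) = N → N = N
(p → (p ↔ p)) → p = N → N = N
p → ((p → (p ↔ p)) → p) = N → N = N
p → p = N → N = N
(p → ((p → (p ↔ p)) → p)) ∧ (p → p) = N ∧ N = N

N; N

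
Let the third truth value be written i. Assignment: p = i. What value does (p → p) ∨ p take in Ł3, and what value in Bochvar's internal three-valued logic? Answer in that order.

In Ł3: p → p = i → i = 1  [min(1, 1−½+½)]
(p → p) ∨ p = 1 ∨ i = 1
In Bochvar's internal three-valued logic: p → p = i → i = i  [any arg is the third value ⇒ result is the third value]
(p → p) ∨ p = i ∨ i = i
They differ because Ł3 and Bochvar's internal three-valued logic treat i differently under the binary connectives.

1; i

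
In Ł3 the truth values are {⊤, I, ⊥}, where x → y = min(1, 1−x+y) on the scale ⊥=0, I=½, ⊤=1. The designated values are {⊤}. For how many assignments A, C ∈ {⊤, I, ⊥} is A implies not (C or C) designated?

6

Of the 9 assignments, 6 give a value in {⊤}.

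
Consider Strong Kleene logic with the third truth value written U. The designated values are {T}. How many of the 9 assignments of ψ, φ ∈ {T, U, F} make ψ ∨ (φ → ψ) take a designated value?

Of the 9 assignments, 5 give a value in {T}.

5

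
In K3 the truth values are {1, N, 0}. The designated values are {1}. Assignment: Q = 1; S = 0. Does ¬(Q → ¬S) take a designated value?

¬S = ¬0 = 1
Q → ¬S = 1 → 1 = 1
¬(Q → ¬S) = ¬1 = 0
0 ∉ {1}.

No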